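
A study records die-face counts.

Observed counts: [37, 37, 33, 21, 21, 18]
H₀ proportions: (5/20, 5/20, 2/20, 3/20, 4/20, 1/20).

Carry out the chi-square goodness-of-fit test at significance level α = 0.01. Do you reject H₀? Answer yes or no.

reject H₀: yes

n = 167; E_i = n·p_i = [41.75, 41.75, 16.70, 25.05, 33.40, 8.35]
χ² = (37−41.75)²/41.75 + (37−41.75)²/41.75 + (33−16.70)²/16.70 + (21−25.05)²/25.05 + (21−33.40)²/33.40 + (18−8.35)²/8.35 = 33.4012
df = 5
p-value (upper-tail) = 0.00000
At α=0.01: p < α → reject H₀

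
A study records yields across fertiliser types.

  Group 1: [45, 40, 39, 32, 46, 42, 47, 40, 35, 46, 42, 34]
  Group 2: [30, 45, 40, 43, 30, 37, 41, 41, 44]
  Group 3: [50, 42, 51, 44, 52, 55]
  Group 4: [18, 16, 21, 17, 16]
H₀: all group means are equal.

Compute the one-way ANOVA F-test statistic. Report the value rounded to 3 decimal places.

test statistic = 40.532

Group means [40.67, 39.00, 49.00, 17.60], grand mean 38.156
SSB = Σnᵢ(x̄ᵢ−x̄)² = 2900.352; SSW = ΣΣ(x−x̄ᵢ)² = 667.867
MSB = 2900.352/3 = 966.7840; MSW = 667.867/28 = 23.8524
F = MSB/MSW = 40.5320
df = (3, 28)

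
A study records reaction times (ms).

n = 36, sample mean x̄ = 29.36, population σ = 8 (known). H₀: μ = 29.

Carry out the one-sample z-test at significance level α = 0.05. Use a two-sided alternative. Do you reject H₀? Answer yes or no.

reject H₀: no

SE = σ/√n = 8/√36 = 1.3333
z = (x̄−μ₀)/SE = (29.36−29)/1.3333 = 0.2700
p-value (two-sided) = 0.78716
At α=0.05: p ≥ α → fail to reject H₀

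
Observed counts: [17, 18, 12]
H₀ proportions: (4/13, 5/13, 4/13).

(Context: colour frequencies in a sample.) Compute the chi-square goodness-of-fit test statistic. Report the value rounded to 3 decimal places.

n = 47; E_i = n·p_i = [14.46, 18.08, 14.46]
χ² = (17−14.46)²/14.46 + (18−18.08)²/18.08 + (12−14.46)²/14.46 = 0.8649
df = 2

test statistic = 0.865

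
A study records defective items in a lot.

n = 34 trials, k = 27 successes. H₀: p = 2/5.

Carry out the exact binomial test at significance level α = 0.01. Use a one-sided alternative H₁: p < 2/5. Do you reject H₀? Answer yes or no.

Exact binomial: n=34, k=27, p₀=2/5=0.4000
P(X≤27) from Σ C(n,i)·p₀^i·(1−p₀)^(n−i)
p-value (one-sided, H₁ less) = 1.00000
At α=0.01: p ≥ α → fail to reject H₀

reject H₀: no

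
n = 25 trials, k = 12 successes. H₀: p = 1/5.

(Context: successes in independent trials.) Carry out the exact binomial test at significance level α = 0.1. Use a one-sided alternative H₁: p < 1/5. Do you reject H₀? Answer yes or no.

reject H₀: no

Exact binomial: n=25, k=12, p₀=1/5=0.2000
P(X≤12) from Σ C(n,i)·p₀^i·(1−p₀)^(n−i)
p-value (one-sided, H₁ less) = 0.99963
At α=0.1: p ≥ α → fail to reject H₀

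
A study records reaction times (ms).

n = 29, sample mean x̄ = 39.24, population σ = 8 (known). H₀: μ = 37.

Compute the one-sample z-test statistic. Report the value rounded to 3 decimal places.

test statistic = 1.508

SE = σ/√n = 8/√29 = 1.4856
z = (x̄−μ₀)/SE = (39.24−37)/1.4856 = 1.5078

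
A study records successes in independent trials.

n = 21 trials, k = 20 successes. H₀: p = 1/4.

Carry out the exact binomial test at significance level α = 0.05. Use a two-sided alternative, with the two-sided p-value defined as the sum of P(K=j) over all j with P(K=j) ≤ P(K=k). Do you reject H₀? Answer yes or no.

Exact binomial: n=21, k=20, p₀=1/4=0.2500
P(X=j) = C(n,j)·p₀^j·(1−p₀)^(n−j); p = Σ P(X=j) over j with P(X=j) ≤ P(X=20)
p-value (two-sided) = 0.00000
At α=0.05: p < α → reject H₀

reject H₀: yes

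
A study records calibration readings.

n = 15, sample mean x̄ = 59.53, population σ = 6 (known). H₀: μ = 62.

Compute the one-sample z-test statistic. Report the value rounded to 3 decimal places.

SE = σ/√n = 6/√15 = 1.5492
z = (x̄−μ₀)/SE = (59.53−62)/1.5492 = -1.5944

test statistic = -1.594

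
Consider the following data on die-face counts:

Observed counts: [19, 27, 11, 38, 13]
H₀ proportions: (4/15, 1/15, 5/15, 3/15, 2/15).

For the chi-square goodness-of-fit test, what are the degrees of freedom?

degrees of freedom = 4

df = k − 1 = 5 − 1 = 4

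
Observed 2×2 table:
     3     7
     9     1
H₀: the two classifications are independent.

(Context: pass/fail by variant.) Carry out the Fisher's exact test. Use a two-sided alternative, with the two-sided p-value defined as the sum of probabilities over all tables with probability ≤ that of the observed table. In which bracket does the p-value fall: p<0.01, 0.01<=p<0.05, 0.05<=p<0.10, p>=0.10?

Margins: r₁=10, r₂=10, c₁=12, c₂=8, n=20
p_obs = C(10,3)·C(10,9)/C(20,12); sum pmf over tables with pmf ≤ p_obs
p-value (two-sided) = 0.01977
→ bracket: 0.01<=p<0.05

p-value bracket: 0.01<=p<0.05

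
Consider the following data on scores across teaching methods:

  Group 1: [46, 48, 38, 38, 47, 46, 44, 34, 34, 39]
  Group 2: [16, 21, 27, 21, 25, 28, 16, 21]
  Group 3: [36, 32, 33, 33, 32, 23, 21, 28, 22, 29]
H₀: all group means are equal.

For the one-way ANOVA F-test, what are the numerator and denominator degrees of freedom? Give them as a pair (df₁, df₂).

degrees of freedom = [2, 25]

k = 3 groups, N = 28 total
df = (k−1, N−k) = (3−1, 28−3) = (2, 25)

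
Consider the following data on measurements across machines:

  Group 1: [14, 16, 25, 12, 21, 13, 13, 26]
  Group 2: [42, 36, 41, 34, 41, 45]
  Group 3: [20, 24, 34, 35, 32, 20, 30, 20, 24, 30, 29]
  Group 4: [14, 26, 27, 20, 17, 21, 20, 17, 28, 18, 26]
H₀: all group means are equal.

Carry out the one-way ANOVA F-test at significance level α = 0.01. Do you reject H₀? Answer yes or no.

reject H₀: yes

Group means [17.50, 39.83, 27.09, 21.27], grand mean 25.306
SSB = Σnᵢ(x̄ᵢ−x̄)² = 1967.715; SSW = ΣΣ(x−x̄ᵢ)² = 859.924
MSB = 1967.715/3 = 655.9049; MSW = 859.924/32 = 26.8726
F = MSB/MSW = 24.4079
df = (3, 32)
p-value (upper-tail) = 0.00000
At α=0.01: p < α → reject H₀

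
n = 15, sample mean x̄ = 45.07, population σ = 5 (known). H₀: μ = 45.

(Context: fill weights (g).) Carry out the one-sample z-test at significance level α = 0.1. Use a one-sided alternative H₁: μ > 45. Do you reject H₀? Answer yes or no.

reject H₀: no

SE = σ/√n = 5/√15 = 1.2910
z = (x̄−μ₀)/SE = (45.07−45)/1.2910 = 0.0542
p-value (one-sided, H₁ greater) = 0.47838
At α=0.1: p ≥ α → fail to reject H₀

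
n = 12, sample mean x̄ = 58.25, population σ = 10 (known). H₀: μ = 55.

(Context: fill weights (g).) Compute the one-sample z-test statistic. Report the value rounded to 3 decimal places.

test statistic = 1.126

SE = σ/√n = 10/√12 = 2.8868
z = (x̄−μ₀)/SE = (58.25−55)/2.8868 = 1.1258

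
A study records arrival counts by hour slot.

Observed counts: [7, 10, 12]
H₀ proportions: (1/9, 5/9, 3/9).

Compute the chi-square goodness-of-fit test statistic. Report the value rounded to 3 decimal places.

test statistic = 7.310

n = 29; E_i = n·p_i = [3.22, 16.11, 9.67]
χ² = (7−3.22)²/3.22 + (10−16.11)²/16.11 + (12−9.67)²/9.67 = 7.3103
df = 2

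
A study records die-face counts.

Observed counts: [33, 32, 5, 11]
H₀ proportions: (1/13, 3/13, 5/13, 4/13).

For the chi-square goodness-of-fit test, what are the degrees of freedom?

df = k − 1 = 4 − 1 = 3

degrees of freedom = 3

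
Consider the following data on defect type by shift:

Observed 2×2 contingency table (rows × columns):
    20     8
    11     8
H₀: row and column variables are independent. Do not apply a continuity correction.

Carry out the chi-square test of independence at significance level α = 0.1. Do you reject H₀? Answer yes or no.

Row totals [28, 19], col totals [31, 16], n=47
χ² = (20−18.47)²/18.47 + (8−9.53)²/9.53 + (11−12.53)²/12.53 + (8−6.47)²/6.47 = 0.9234
df = 1
p-value (upper-tail) = 0.33660
At α=0.1: p ≥ α → fail to reject H₀

reject H₀: no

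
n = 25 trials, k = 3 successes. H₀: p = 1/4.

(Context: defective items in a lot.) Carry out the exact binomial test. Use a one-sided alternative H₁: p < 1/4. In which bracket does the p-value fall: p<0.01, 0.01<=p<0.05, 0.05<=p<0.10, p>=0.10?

Exact binomial: n=25, k=3, p₀=1/4=0.2500
P(X≤3) from Σ C(n,i)·p₀^i·(1−p₀)^(n−i)
p-value (one-sided, H₁ less) = 0.09621
→ bracket: 0.05<=p<0.10

p-value bracket: 0.05<=p<0.10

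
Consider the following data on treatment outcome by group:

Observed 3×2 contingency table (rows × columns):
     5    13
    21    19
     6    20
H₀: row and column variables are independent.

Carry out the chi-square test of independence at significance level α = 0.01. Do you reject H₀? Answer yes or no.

Row totals [18, 40, 26], col totals [32, 52], n=84
χ² = (5−6.86)²/6.86 + (13−11.14)²/11.14 + (21−15.24)²/15.24 + (19−24.76)²/24.76 + (6−9.90)²/9.90 + (20−16.10)²/16.10 = 6.8187
df = 2
p-value (upper-tail) = 0.03306
At α=0.01: p ≥ α → fail to reject H₀

reject H₀: no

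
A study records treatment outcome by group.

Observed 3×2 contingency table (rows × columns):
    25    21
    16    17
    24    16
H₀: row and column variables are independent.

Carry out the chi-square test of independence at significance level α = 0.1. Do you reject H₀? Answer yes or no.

reject H₀: no

Row totals [46, 33, 40], col totals [65, 54], n=119
χ² = (25−25.13)²/25.13 + (21−20.87)²/20.87 + (16−18.03)²/18.03 + (17−14.97)²/14.97 + (24−21.85)²/21.85 + (16−18.15)²/18.15 = 0.9696
df = 2
p-value (upper-tail) = 0.61582
At α=0.1: p ≥ α → fail to reject H₀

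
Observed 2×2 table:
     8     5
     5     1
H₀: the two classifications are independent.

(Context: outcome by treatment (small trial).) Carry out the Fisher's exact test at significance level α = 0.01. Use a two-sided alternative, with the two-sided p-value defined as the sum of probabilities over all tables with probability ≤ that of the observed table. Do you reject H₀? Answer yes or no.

reject H₀: no

Margins: r₁=13, r₂=6, c₁=13, c₂=6, n=19
p_obs = C(13,8)·C(6,5)/C(19,13); sum pmf over tables with pmf ≤ p_obs
p-value (two-sided) = 0.60471
At α=0.01: p ≥ α → fail to reject H₀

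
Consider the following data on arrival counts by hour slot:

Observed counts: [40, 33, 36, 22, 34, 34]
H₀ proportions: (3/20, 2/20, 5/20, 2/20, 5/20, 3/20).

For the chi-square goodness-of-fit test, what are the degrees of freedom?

df = k − 1 = 6 − 1 = 5

degrees of freedom = 5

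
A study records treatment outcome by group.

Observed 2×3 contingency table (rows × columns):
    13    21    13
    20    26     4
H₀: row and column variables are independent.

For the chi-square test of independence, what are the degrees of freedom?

df = (r−1)(c−1) = (2−1)·(3−1) = 2

degrees of freedom = 2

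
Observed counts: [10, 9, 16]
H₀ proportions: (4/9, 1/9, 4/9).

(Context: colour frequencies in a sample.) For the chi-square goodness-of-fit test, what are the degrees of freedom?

df = k − 1 = 3 − 1 = 2

degrees of freedom = 2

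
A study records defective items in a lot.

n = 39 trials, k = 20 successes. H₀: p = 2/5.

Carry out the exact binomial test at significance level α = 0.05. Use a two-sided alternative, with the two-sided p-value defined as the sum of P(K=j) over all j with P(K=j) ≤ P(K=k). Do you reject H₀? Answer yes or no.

Exact binomial: n=39, k=20, p₀=2/5=0.4000
P(X=j) = C(n,j)·p₀^j·(1−p₀)^(n−j); p = Σ P(X=j) over j with P(X=j) ≤ P(X=20)
p-value (two-sided) = 0.19028
At α=0.05: p ≥ α → fail to reject H₀

reject H₀: no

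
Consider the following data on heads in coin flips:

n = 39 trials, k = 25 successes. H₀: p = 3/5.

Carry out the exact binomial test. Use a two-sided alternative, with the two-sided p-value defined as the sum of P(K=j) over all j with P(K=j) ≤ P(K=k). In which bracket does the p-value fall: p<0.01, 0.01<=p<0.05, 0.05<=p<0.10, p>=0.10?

p-value bracket: p>=0.10

Exact binomial: n=39, k=25, p₀=3/5=0.6000
P(X=j) = C(n,j)·p₀^j·(1−p₀)^(n−j); p = Σ P(X=j) over j with P(X=j) ≤ P(X=25)
p-value (two-sided) = 0.62881
→ bracket: p>=0.10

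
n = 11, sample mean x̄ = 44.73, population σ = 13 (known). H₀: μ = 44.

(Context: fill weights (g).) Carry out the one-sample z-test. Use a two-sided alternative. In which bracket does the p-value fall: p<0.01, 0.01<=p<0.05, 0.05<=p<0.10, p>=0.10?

p-value bracket: p>=0.10

SE = σ/√n = 13/√11 = 3.9196
z = (x̄−μ₀)/SE = (44.73−44)/3.9196 = 0.1862
p-value (two-sided) = 0.85226
→ bracket: p>=0.10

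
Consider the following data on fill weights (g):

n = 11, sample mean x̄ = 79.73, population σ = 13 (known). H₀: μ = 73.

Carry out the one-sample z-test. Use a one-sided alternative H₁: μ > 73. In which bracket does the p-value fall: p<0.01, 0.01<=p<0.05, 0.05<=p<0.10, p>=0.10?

p-value bracket: 0.01<=p<0.05

SE = σ/√n = 13/√11 = 3.9196
z = (x̄−μ₀)/SE = (79.73−73)/3.9196 = 1.7170
p-value (one-sided, H₁ greater) = 0.04299
→ bracket: 0.01<=p<0.05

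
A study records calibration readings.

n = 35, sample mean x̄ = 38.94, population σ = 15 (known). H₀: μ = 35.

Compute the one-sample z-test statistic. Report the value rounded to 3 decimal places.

SE = σ/√n = 15/√35 = 2.5355
z = (x̄−μ₀)/SE = (38.94−35)/2.5355 = 1.5540

test statistic = 1.554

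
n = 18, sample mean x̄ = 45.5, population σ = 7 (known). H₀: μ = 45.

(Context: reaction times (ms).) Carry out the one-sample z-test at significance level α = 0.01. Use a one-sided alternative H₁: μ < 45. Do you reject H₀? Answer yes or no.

SE = σ/√n = 7/√18 = 1.6499
z = (x̄−μ₀)/SE = (45.5−45)/1.6499 = 0.3030
p-value (one-sided, H₁ less) = 0.61907
At α=0.01: p ≥ α → fail to reject H₀

reject H₀: no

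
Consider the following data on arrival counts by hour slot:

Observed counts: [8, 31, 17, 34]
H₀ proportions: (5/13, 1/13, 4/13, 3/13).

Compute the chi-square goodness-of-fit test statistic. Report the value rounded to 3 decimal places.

test statistic = 116.755

n = 90; E_i = n·p_i = [34.62, 6.92, 27.69, 20.77]
χ² = (8−34.62)²/34.62 + (31−6.92)²/6.92 + (17−27.69)²/27.69 + (34−20.77)²/20.77 = 116.7554
df = 3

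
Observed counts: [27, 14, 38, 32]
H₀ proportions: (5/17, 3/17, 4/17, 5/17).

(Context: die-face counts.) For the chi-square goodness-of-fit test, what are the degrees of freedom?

degrees of freedom = 3

df = k − 1 = 4 − 1 = 3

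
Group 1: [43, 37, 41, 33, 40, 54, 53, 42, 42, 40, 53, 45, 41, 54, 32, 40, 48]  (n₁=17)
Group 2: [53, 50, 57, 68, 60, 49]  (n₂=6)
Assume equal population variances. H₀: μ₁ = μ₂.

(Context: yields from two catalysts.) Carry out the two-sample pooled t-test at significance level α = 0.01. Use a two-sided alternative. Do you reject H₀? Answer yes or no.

reject H₀: yes

x̄₁=43.412, s₁=6.902, n₁=17
x̄₂=56.167, s₂=7.139, n₂=6
s_p² = [16·6.902² + 5·7.139²]/21 = 48.4262
SE = √(s_p²·(1/17+1/6)) = 3.3045
t = (43.412−56.167)/3.3045 = -3.8599
df = 21
p-value (two-sided) = 0.00091
At α=0.01: p < α → reject H₀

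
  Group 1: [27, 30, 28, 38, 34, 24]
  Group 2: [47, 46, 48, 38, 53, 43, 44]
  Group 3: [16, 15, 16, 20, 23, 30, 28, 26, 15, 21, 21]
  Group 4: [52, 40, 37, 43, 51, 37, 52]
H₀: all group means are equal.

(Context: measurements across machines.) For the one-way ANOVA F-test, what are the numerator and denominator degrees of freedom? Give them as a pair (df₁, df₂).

k = 4 groups, N = 31 total
df = (k−1, N−k) = (4−1, 31−4) = (3, 27)

degrees of freedom = [3, 27]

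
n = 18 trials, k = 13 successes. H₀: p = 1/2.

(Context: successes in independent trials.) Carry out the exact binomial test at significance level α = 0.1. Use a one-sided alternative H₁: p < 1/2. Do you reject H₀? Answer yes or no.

reject H₀: no

Exact binomial: n=18, k=13, p₀=1/2=0.5000
P(X≤13) from Σ C(n,i)·p₀^i·(1−p₀)^(n−i)
p-value (one-sided, H₁ less) = 0.98456
At α=0.1: p ≥ α → fail to reject H₀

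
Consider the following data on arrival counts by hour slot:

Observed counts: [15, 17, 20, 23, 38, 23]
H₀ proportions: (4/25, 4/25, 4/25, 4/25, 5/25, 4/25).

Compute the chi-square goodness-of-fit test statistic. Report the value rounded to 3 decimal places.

test statistic = 7.713

n = 136; E_i = n·p_i = [21.76, 21.76, 21.76, 21.76, 27.20, 21.76]
χ² = (15−21.76)²/21.76 + (17−21.76)²/21.76 + (20−21.76)²/21.76 + (23−21.76)²/21.76 + (38−27.20)²/27.20 + (23−21.76)²/21.76 = 7.7132
df = 5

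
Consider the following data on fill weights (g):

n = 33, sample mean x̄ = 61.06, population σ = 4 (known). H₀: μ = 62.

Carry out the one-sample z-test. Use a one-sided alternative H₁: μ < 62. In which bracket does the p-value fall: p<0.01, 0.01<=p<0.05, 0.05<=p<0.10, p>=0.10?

p-value bracket: 0.05<=p<0.10

SE = σ/√n = 4/√33 = 0.6963
z = (x̄−μ₀)/SE = (61.06−62)/0.6963 = -1.3500
p-value (one-sided, H₁ less) = 0.08851
→ bracket: 0.05<=p<0.10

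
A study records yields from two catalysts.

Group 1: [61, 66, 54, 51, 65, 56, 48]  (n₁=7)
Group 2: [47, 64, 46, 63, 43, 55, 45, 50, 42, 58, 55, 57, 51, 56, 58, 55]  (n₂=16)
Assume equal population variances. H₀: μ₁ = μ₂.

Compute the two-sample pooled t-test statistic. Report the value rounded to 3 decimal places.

x̄₁=57.286, s₁=6.921, n₁=7
x̄₂=52.812, s₂=6.784, n₂=16
s_p² = [6·6.921² + 15·6.784²]/21 = 46.5651
SE = √(s_p²·(1/7+1/16)) = 3.0923
t = (57.286−52.812)/3.0923 = 1.4466
df = 21

test statistic = 1.447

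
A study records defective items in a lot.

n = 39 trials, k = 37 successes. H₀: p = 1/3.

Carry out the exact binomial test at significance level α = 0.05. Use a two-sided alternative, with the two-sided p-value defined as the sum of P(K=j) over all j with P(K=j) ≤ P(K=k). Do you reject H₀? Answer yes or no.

Exact binomial: n=39, k=37, p₀=1/3=0.3333
P(X=j) = C(n,j)·p₀^j·(1−p₀)^(n−j); p = Σ P(X=j) over j with P(X=j) ≤ P(X=37)
p-value (two-sided) = 0.00000
At α=0.05: p < α → reject H₀

reject H₀: yes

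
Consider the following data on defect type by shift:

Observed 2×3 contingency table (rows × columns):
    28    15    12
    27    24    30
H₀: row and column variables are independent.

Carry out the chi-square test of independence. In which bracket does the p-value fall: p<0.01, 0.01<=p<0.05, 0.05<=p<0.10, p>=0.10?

Row totals [55, 81], col totals [55, 39, 42], n=136
χ² = (28−22.24)²/22.24 + (15−15.77)²/15.77 + (12−16.99)²/16.99 + (27−32.76)²/32.76 + (24−23.23)²/23.23 + (30−25.01)²/25.01 = 5.0224
df = 2
p-value (upper-tail) = 0.08117
→ bracket: 0.05<=p<0.10

p-value bracket: 0.05<=p<0.10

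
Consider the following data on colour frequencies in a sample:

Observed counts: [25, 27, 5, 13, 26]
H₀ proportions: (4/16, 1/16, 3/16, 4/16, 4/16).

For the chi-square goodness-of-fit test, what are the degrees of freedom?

degrees of freedom = 4

df = k − 1 = 5 − 1 = 4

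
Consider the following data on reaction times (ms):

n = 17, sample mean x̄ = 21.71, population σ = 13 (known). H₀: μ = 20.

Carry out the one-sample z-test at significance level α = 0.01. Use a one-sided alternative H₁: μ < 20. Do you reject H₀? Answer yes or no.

reject H₀: no

SE = σ/√n = 13/√17 = 3.1530
z = (x̄−μ₀)/SE = (21.71−20)/3.1530 = 0.5423
p-value (one-sided, H₁ less) = 0.70621
At α=0.01: p ≥ α → fail to reject H₀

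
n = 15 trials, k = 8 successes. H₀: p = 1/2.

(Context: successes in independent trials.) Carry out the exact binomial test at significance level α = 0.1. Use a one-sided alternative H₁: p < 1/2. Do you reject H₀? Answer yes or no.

reject H₀: no

Exact binomial: n=15, k=8, p₀=1/2=0.5000
P(X≤8) from Σ C(n,i)·p₀^i·(1−p₀)^(n−i)
p-value (one-sided, H₁ less) = 0.69638
At α=0.1: p ≥ α → fail to reject H₀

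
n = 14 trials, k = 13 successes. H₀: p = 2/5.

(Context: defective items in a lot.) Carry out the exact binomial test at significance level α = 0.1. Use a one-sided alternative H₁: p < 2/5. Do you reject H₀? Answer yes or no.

reject H₀: no

Exact binomial: n=14, k=13, p₀=2/5=0.4000
P(X≤13) from Σ C(n,i)·p₀^i·(1−p₀)^(n−i)
p-value (one-sided, H₁ less) = 1.00000
At α=0.1: p ≥ α → fail to reject H₀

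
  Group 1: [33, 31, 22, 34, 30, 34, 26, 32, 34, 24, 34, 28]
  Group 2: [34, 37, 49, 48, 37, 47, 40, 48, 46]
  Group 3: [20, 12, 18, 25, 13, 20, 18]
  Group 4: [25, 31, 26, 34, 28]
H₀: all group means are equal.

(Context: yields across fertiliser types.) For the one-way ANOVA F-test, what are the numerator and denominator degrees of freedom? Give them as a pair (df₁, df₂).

degrees of freedom = [3, 29]

k = 4 groups, N = 33 total
df = (k−1, N−k) = (4−1, 33−4) = (3, 29)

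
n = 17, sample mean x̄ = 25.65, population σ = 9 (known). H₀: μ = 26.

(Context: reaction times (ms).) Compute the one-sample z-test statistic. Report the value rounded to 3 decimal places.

SE = σ/√n = 9/√17 = 2.1828
z = (x̄−μ₀)/SE = (25.65−26)/2.1828 = -0.1603

test statistic = -0.160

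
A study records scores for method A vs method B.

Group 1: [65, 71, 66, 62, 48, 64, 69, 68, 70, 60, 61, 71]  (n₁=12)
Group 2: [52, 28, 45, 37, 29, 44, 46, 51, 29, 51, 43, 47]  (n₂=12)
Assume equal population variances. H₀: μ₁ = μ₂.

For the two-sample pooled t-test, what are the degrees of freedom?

degrees of freedom = 22

df = n₁ + n₂ − 2 = 12 + 12 − 2 = 22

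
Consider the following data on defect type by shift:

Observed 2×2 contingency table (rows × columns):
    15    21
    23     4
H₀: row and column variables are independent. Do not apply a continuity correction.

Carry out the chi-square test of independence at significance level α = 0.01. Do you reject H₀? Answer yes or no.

reject H₀: yes

Row totals [36, 27], col totals [38, 25], n=63
χ² = (15−21.71)²/21.71 + (21−14.29)²/14.29 + (23−16.29)²/16.29 + (4−10.71)²/10.71 = 12.2076
df = 1
p-value (upper-tail) = 0.00048
At α=0.01: p < α → reject H₀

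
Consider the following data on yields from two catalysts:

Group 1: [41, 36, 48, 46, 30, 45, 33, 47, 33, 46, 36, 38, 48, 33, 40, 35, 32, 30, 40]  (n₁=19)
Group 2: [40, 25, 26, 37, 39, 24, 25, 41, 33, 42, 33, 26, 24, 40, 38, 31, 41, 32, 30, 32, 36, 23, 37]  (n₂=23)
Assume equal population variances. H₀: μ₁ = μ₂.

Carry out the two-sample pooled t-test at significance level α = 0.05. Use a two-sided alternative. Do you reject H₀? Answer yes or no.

reject H₀: yes

x̄₁=38.789, s₁=6.321, n₁=19
x̄₂=32.826, s₂=6.436, n₂=23
s_p² = [18·6.321² + 22·6.436²]/40 = 40.7616
SE = √(s_p²·(1/19+1/23)) = 1.9793
t = (38.789−32.826)/1.9793 = 3.0129
df = 40
p-value (two-sided) = 0.00447
At α=0.05: p < α → reject H₀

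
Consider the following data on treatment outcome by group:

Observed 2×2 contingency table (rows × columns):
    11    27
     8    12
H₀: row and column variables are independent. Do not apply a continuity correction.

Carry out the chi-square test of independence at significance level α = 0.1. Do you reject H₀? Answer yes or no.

reject H₀: no

Row totals [38, 20], col totals [19, 39], n=58
χ² = (11−12.45)²/12.45 + (27−25.55)²/25.55 + (8−6.55)²/6.55 + (12−13.45)²/13.45 = 0.7267
df = 1
p-value (upper-tail) = 0.39396
At α=0.1: p ≥ α → fail to reject H₀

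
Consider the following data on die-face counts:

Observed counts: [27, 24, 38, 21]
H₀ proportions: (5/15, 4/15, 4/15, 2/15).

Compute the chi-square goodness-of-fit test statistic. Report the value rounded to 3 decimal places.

n = 110; E_i = n·p_i = [36.67, 29.33, 29.33, 14.67]
χ² = (27−36.67)²/36.67 + (24−29.33)²/29.33 + (38−29.33)²/29.33 + (21−14.67)²/14.67 = 8.8136
df = 3

test statistic = 8.814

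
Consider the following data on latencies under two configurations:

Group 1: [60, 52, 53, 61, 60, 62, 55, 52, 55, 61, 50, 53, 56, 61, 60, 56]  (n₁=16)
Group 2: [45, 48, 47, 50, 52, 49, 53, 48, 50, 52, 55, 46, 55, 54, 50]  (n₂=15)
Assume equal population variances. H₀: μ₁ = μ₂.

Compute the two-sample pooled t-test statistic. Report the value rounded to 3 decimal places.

x̄₁=56.688, s₁=3.995, n₁=16
x̄₂=50.267, s₂=3.173, n₂=15
s_p² = [15·3.995² + 14·3.173²]/29 = 13.1162
SE = √(s_p²·(1/16+1/15)) = 1.3016
t = (56.688−50.267)/1.3016 = 4.9330
df = 29

test statistic = 4.933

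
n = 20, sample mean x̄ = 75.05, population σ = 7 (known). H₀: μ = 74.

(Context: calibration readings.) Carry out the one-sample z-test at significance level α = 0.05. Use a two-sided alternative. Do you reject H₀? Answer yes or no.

reject H₀: no

SE = σ/√n = 7/√20 = 1.5652
z = (x̄−μ₀)/SE = (75.05−74)/1.5652 = 0.6708
p-value (two-sided) = 0.50233
At α=0.05: p ≥ α → fail to reject H₀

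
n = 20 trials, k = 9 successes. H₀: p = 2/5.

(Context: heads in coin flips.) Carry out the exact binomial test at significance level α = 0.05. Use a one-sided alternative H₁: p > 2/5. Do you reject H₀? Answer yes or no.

Exact binomial: n=20, k=9, p₀=2/5=0.4000
P(X≥9) from Σ C(n,i)·p₀^i·(1−p₀)^(n−i)
p-value (one-sided, H₁ greater) = 0.40440
At α=0.05: p ≥ α → fail to reject H₀

reject H₀: no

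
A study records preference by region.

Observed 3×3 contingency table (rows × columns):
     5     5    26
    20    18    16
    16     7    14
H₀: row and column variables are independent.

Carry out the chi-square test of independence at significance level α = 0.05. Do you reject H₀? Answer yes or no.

Row totals [36, 54, 37], col totals [41, 30, 56], n=127
χ² = (5−11.62)²/11.62 + (5−8.50)²/8.50 + (26−15.87)²/15.87 + (20−17.43)²/17.43 + (18−12.76)²/12.76 + (16−23.81)²/23.81 + (16−11.94)²/11.94 + (7−8.74)²/8.74 + (14−16.31)²/16.31 = 18.8240
df = 4
p-value (upper-tail) = 0.00085
At α=0.05: p < α → reject H₀

reject H₀: yes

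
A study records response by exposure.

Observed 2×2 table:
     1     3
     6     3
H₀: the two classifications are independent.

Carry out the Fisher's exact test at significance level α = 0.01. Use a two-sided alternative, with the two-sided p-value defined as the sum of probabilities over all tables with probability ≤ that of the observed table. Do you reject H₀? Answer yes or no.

reject H₀: no

Margins: r₁=4, r₂=9, c₁=7, c₂=6, n=13
p_obs = C(4,1)·C(9,6)/C(13,7); sum pmf over tables with pmf ≤ p_obs
p-value (two-sided) = 0.26573
At α=0.01: p ≥ α → fail to reject H₀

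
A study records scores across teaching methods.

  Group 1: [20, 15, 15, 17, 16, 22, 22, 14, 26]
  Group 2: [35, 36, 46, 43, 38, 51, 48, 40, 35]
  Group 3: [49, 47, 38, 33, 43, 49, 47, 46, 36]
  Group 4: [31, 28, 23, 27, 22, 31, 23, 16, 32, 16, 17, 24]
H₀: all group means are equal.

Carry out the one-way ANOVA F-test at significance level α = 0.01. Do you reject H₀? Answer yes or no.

Group means [18.56, 41.33, 43.11, 24.17], grand mean 31.205
SSB = Σnᵢ(x̄ᵢ−x̄)² = 4233.581; SSW = ΣΣ(x−x̄ᵢ)² = 1076.778
MSB = 4233.581/3 = 1411.1937; MSW = 1076.778/35 = 30.7651
F = MSB/MSW = 45.8700
df = (3, 35)
p-value (upper-tail) = 0.00000
At α=0.01: p < α → reject H₀

reject H₀: yes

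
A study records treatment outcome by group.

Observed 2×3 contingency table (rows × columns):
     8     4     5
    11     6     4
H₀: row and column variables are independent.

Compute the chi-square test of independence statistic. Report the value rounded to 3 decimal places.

test statistic = 0.570

Row totals [17, 21], col totals [19, 10, 9], n=38
χ² = (8−8.50)²/8.50 + (4−4.47)²/4.47 + (5−4.03)²/4.03 + (11−10.50)²/10.50 + (6−5.53)²/5.53 + (4−4.97)²/4.97 = 0.5701
df = 2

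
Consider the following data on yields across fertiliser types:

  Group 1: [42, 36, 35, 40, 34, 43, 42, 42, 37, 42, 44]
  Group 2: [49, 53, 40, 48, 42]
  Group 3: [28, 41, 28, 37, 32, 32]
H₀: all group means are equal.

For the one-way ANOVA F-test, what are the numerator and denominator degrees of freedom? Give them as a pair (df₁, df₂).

k = 3 groups, N = 22 total
df = (k−1, N−k) = (3−1, 22−3) = (2, 19)

degrees of freedom = [2, 19]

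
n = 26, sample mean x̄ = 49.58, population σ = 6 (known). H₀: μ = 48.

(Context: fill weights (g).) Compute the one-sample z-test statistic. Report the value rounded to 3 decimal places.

SE = σ/√n = 6/√26 = 1.1767
z = (x̄−μ₀)/SE = (49.58−48)/1.1767 = 1.3427

test statistic = 1.343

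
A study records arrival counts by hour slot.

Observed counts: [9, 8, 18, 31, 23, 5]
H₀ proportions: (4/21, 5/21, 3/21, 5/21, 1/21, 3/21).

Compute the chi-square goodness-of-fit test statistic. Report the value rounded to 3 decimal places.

test statistic = 100.492

n = 94; E_i = n·p_i = [17.90, 22.38, 13.43, 22.38, 4.48, 13.43]
χ² = (9−17.90)²/17.90 + (8−22.38)²/22.38 + (18−13.43)²/13.43 + (31−22.38)²/22.38 + (23−4.48)²/4.48 + (5−13.43)²/13.43 = 100.4920
df = 5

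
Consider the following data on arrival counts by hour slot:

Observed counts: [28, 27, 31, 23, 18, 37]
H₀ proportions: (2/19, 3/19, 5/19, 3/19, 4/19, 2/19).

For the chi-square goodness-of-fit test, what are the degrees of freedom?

degrees of freedom = 5

df = k − 1 = 6 − 1 = 5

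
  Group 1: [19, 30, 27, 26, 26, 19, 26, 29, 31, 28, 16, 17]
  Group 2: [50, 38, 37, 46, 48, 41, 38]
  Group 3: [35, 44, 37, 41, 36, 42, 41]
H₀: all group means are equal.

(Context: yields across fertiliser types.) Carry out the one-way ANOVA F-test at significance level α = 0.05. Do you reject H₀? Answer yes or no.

Group means [24.50, 42.57, 39.43], grand mean 33.385
SSB = Σnᵢ(x̄ᵢ−x̄)² = 1793.725; SSW = ΣΣ(x−x̄ᵢ)² = 548.429
MSB = 1793.725/2 = 896.8626; MSW = 548.429/23 = 23.8447
F = MSB/MSW = 37.6126
df = (2, 23)
p-value (upper-tail) = 0.00000
At α=0.05: p < α → reject H₀

reject H₀: yes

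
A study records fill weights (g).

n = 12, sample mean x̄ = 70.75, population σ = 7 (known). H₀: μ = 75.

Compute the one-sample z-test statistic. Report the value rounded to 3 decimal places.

test statistic = -2.103

SE = σ/√n = 7/√12 = 2.0207
z = (x̄−μ₀)/SE = (70.75−75)/2.0207 = -2.1032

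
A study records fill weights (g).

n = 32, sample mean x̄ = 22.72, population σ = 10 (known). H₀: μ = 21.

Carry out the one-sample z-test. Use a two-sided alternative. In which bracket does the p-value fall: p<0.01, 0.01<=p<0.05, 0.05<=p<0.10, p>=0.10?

p-value bracket: p>=0.10

SE = σ/√n = 10/√32 = 1.7678
z = (x̄−μ₀)/SE = (22.72−21)/1.7678 = 0.9730
p-value (two-sided) = 0.33056
→ bracket: p>=0.10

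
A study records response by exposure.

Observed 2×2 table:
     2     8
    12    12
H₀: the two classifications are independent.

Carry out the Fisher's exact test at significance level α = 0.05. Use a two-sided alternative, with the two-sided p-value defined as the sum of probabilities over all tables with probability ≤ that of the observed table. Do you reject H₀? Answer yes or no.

reject H₀: no

Margins: r₁=10, r₂=24, c₁=14, c₂=20, n=34
p_obs = C(10,2)·C(24,12)/C(34,14); sum pmf over tables with pmf ≤ p_obs
p-value (two-sided) = 0.14126
At α=0.05: p ≥ α → fail to reject H₀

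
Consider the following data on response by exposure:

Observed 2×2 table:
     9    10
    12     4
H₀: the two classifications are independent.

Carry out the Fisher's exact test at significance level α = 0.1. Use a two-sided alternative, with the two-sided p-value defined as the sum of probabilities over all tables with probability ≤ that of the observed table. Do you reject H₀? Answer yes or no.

reject H₀: no

Margins: r₁=19, r₂=16, c₁=21, c₂=14, n=35
p_obs = C(19,9)·C(16,12)/C(35,21); sum pmf over tables with pmf ≤ p_obs
p-value (two-sided) = 0.16619
At α=0.1: p ≥ α → fail to reject H₀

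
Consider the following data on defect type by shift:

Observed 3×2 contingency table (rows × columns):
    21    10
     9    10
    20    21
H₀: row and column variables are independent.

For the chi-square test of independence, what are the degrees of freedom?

degrees of freedom = 2

df = (r−1)(c−1) = (3−1)·(2−1) = 2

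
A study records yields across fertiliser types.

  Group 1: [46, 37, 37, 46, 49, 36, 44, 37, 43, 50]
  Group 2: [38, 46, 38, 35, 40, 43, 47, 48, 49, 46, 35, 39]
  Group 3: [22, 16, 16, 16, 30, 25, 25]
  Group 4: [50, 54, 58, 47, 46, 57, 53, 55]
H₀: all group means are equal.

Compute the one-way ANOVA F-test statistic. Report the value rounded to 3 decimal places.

test statistic = 47.592

Group means [42.50, 42.00, 21.43, 52.50], grand mean 40.514
SSB = Σnᵢ(x̄ᵢ−x̄)² = 3765.029; SSW = ΣΣ(x−x̄ᵢ)² = 870.214
MSB = 3765.029/3 = 1255.0097; MSW = 870.214/33 = 26.3701
F = MSB/MSW = 47.5921
df = (3, 33)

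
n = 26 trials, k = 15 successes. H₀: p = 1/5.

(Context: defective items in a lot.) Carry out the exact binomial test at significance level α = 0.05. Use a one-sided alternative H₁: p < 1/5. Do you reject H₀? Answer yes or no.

Exact binomial: n=26, k=15, p₀=1/5=0.2000
P(X≤15) from Σ C(n,i)·p₀^i·(1−p₀)^(n−i)
p-value (one-sided, H₁ less) = 1.00000
At α=0.05: p ≥ α → fail to reject H₀

reject H₀: no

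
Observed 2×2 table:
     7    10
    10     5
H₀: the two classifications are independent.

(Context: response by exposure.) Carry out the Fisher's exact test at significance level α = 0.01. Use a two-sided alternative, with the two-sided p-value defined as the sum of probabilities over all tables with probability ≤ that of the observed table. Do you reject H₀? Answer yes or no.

Margins: r₁=17, r₂=15, c₁=17, c₂=15, n=32
p_obs = C(17,7)·C(15,10)/C(32,17); sum pmf over tables with pmf ≤ p_obs
p-value (two-sided) = 0.17770
At α=0.01: p ≥ α → fail to reject H₀

reject H₀: no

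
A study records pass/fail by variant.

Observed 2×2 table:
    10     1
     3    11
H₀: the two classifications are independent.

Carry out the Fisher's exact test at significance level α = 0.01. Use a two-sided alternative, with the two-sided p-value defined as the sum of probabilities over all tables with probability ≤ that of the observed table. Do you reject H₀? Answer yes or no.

Margins: r₁=11, r₂=14, c₁=13, c₂=12, n=25
p_obs = C(11,10)·C(14,3)/C(25,13); sum pmf over tables with pmf ≤ p_obs
p-value (two-sided) = 0.00098
At α=0.01: p < α → reject H₀

reject H₀: yes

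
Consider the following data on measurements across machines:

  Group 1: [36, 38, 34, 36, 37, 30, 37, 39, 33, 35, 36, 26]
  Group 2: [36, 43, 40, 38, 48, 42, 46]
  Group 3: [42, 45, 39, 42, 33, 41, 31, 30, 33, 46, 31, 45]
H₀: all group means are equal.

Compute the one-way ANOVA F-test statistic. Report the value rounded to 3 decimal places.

Group means [34.75, 41.86, 38.17], grand mean 37.677
SSB = Σnᵢ(x̄ᵢ−x̄)² = 228.000; SSW = ΣΣ(x−x̄ᵢ)² = 670.774
MSB = 228.000/2 = 114.0002; MSW = 670.774/28 = 23.9562
F = MSB/MSW = 4.7587
df = (2, 28)

test statistic = 4.759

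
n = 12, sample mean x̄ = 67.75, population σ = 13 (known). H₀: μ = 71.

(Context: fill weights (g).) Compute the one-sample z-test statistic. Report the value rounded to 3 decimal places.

SE = σ/√n = 13/√12 = 3.7528
z = (x̄−μ₀)/SE = (67.75−71)/3.7528 = -0.8660

test statistic = -0.866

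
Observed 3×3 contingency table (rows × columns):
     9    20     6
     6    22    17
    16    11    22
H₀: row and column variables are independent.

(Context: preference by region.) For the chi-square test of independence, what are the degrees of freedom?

degrees of freedom = 4

df = (r−1)(c−1) = (3−1)·(3−1) = 4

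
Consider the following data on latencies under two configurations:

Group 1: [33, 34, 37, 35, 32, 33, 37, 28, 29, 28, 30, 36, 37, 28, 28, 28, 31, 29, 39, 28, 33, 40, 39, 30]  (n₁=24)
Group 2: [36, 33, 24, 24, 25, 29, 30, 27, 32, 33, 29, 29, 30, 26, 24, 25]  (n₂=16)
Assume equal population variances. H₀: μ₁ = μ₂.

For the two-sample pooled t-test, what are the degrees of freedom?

df = n₁ + n₂ − 2 = 24 + 16 − 2 = 38

degrees of freedom = 38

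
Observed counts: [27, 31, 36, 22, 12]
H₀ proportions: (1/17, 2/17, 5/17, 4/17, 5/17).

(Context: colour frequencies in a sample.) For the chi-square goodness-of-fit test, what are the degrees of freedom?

degrees of freedom = 4

df = k − 1 = 5 − 1 = 4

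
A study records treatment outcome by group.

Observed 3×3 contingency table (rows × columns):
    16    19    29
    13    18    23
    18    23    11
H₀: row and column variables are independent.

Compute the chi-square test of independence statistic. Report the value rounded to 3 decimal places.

Row totals [64, 54, 52], col totals [47, 60, 63], n=170
χ² = (16−17.69)²/17.69 + (19−22.59)²/22.59 + (29−23.72)²/23.72 + (13−14.93)²/14.93 + (18−19.06)²/19.06 + (23−20.01)²/20.01 + (18−14.38)²/14.38 + (23−18.35)²/18.35 + (11−19.27)²/19.27 = 8.3026
df = 4

test statistic = 8.303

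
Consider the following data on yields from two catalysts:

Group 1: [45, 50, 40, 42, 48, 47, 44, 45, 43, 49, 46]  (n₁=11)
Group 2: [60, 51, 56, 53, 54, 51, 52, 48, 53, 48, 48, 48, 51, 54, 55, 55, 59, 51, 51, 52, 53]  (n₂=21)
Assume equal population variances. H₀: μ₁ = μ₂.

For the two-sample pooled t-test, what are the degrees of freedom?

degrees of freedom = 30

df = n₁ + n₂ − 2 = 11 + 21 − 2 = 30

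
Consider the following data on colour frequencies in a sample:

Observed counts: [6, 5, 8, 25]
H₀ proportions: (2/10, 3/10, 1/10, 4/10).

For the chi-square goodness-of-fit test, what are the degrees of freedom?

degrees of freedom = 3

df = k − 1 = 4 − 1 = 3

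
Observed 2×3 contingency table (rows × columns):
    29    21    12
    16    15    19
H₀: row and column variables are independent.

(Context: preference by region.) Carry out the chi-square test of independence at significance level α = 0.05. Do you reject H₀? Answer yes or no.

reject H₀: no

Row totals [62, 50], col totals [45, 36, 31], n=112
χ² = (29−24.91)²/24.91 + (21−19.93)²/19.93 + (12−17.16)²/17.16 + (16−20.09)²/20.09 + (15−16.07)²/16.07 + (19−13.84)²/13.84 = 5.1091
df = 2
p-value (upper-tail) = 0.07773
At α=0.05: p ≥ α → fail to reject H₀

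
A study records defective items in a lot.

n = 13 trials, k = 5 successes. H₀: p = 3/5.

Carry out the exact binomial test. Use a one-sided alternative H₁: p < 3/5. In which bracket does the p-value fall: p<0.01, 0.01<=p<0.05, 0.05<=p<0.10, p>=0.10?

Exact binomial: n=13, k=5, p₀=3/5=0.6000
P(X≤5) from Σ C(n,i)·p₀^i·(1−p₀)^(n−i)
p-value (one-sided, H₁ less) = 0.09767
→ bracket: 0.05<=p<0.10

p-value bracket: 0.05<=p<0.10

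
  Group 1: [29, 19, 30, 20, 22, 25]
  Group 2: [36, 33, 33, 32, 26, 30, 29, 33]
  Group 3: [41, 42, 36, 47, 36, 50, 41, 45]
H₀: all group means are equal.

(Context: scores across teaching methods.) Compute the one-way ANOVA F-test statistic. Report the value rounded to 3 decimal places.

Group means [24.17, 31.50, 42.25], grand mean 33.409
SSB = Σnᵢ(x̄ᵢ−x̄)² = 1166.985; SSW = ΣΣ(x−x̄ᵢ)² = 344.333
MSB = 1166.985/2 = 583.4924; MSW = 344.333/19 = 18.1228
F = MSB/MSW = 32.1966
df = (2, 19)

test statistic = 32.197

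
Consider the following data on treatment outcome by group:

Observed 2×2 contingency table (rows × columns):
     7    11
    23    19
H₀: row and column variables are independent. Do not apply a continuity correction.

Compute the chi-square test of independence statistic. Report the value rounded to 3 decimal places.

test statistic = 1.270

Row totals [18, 42], col totals [30, 30], n=60
χ² = (7−9.00)²/9.00 + (11−9.00)²/9.00 + (23−21.00)²/21.00 + (19−21.00)²/21.00 = 1.2698
df = 1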